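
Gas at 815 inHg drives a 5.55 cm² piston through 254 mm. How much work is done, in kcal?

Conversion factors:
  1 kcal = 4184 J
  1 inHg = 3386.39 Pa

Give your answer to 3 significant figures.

0.0930 kcal

815 inHg → 2.75991×10⁶ Pa
5.55 cm² → 5.55×10⁻⁴ m²
F = P × A = 2.75991×10⁶ × 5.55×10⁻⁴ = 1531.75 N
254 mm → 0.254 m
W = F × d = 1531.75 × 0.254 = 389.064 J
In kcal: 389.064 / 4184 = 0.0929885 kcal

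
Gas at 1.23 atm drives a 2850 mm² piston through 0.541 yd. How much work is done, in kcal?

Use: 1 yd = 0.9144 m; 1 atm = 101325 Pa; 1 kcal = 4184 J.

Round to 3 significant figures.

1.23 atm → 124630 Pa
2850 mm² → 0.00285 m²
F = P × A = 124630 × 0.00285 = 355.196 N
0.541 yd → 0.49469 m
W = F × d = 355.196 × 0.49469 = 175.712 J
In kcal: 175.712 / 4184 = 0.0419962 kcal

0.0420 kcal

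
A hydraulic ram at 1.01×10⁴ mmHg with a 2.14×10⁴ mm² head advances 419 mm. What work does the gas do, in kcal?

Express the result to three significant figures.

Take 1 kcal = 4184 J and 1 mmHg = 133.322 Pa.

2.89 kcal

1.01×10⁴ mmHg → 1.34655×10⁶ Pa
2.14×10⁴ mm² → 0.0214 m²
F = P × A = 1.34655×10⁶ × 0.0214 = 28816.2 N
419 mm → 0.419 m
W = F × d = 28816.2 × 0.419 = 12074 J
In kcal: 12074 / 4184 = 2.88576 kcal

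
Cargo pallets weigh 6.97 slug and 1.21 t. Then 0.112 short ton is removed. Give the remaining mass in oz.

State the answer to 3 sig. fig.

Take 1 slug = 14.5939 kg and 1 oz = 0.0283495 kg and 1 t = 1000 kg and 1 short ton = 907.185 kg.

6.97 slug × 14.5939 → 101.719 kg
1.21 t × 1000 → 1210 kg
0.112 short ton × 907.185 → 101.605 kg
Net: 101.719 + 1210 − 101.605 = 1210.11 kg
In oz: 1210.11 / 0.0283495 = 42685.4 oz

4.27×10⁴ oz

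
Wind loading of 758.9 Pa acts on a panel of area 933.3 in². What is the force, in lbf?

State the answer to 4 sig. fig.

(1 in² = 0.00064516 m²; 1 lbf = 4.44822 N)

102.7 lbf

933.3 in² × 0.00064516 = 0.602128 m²
F = P × A = 758.9 Pa × 0.602128 m² = 456.955 N
456.955 N ÷ (4.44822 N/lbf) = 102.728 lbf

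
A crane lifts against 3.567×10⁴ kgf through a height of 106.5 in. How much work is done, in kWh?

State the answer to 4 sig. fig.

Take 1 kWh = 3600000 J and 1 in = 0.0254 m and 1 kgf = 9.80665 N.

0.2628 kWh

3.567×10⁴ kgf × 9.80665 → 349803 N
106.5 in × 0.0254 → 2.7051 m
W = F × d = 349803 N × 2.7051 m = 946252 J
946252 J ÷ (3600000 J/kWh) = 0.262848 kWh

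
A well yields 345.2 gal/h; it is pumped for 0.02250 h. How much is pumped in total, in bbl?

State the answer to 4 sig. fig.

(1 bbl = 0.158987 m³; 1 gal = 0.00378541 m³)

0.1849 bbl

345.2 gal/h → 3.62979×10⁻⁴ m³/s
0.02250 h → 81 s
V = Q × t = 3.62979×10⁻⁴ × 81 = 0.0294013 m³
In bbl: 0.0294013 / 0.158987 = 0.184929 bbl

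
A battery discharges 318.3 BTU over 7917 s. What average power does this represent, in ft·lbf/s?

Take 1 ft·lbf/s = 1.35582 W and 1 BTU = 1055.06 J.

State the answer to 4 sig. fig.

318.3 BTU × 1055.06 → 335826 J
P = E / t = 335826 J / 7917 s = 42.4183 W
42.4183 W ÷ (1.35582 W/ft·lbf/s) = 31.2861 ft·lbf/s

31.29 ft·lbf/s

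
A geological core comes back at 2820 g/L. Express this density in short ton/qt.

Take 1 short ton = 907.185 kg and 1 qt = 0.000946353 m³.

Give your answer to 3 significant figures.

2820 g/L × 0.001 kg/g ÷ 0.001 m³/L = 2820 kg/m³
2820 kg/m³ ÷ 907.185 kg/short ton × 0.000946353 m³/qt = 0.00294175 short ton/qt

0.00294 short ton/qt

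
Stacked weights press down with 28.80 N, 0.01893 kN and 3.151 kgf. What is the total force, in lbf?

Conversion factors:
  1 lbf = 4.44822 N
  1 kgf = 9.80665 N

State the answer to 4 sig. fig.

17.68 lbf

28.80 N (already N)
0.01893 kN × 1000 → 18.93 N
3.151 kgf × 9.80665 → 30.9008 N
Combined: 28.8 + 18.93 + 30.9008 = 78.6308 N
In lbf: 78.6308 / 4.44822 = 17.6769 lbf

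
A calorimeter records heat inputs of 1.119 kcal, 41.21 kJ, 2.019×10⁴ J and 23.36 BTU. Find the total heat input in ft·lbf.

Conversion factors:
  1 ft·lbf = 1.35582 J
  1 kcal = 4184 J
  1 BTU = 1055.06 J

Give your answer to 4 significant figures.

6.692×10⁴ ft·lbf

1.119 kcal × 4184 = 4681.9 J
41.21 kJ × 1000 = 41210 J
2.019×10⁴ J (already J)
23.36 BTU × 1055.06 = 24646.2 J
Total: 4681.9 + 41210 + 20190 + 24646.2 = 90728.1 J
In ft·lbf: 90728.1 / 1.35582 = 66917.5 ft·lbf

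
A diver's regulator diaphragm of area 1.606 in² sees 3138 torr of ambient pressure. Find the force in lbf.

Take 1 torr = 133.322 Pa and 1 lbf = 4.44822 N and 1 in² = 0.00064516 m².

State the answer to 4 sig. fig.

97.45 lbf

3138 torr × 133.322 → 418364 Pa
1.606 in² × 0.00064516 → 0.00103613 m²
F = P × A = 418364 Pa × 0.00103613 m² = 433.479 N
433.479 N ÷ (4.44822 N/lbf) = 97.45 lbf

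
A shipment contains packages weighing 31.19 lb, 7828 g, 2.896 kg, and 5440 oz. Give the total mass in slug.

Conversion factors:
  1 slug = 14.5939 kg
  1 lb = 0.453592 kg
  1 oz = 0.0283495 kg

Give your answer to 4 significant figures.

31.19 lb × 0.453592 = 14.1475 kg
7828 g × 0.001 = 7.828 kg
2.896 kg (already kg)
5440 oz × 0.0283495 = 154.221 kg
Sum: 14.1475 + 7.828 + 2.896 + 154.221 = 179.092 kg
In slug: 179.092 / 14.5939 = 12.2717 slug

12.27 slug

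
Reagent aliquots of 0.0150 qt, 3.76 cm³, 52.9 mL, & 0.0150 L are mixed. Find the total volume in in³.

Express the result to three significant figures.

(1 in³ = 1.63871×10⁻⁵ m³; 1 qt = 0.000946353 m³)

0.0150 qt × 0.000946353 = 1.41953×10⁻⁵ m³
3.76 cm³ × 10⁻⁶ = 3.76×10⁻⁶ m³
52.9 mL × 10⁻⁶ = 5.29×10⁻⁵ m³
0.0150 L × 0.001 = 1.5×10⁻⁵ m³
Total: 1.41953×10⁻⁵ + 3.76×10⁻⁶ + 5.29×10⁻⁵ + 1.5×10⁻⁵ = 8.58553×10⁻⁵ m³
In in³: 8.58553×10⁻⁵ / 1.63871×10⁻⁵ = 5.2392 in³

5.24 in³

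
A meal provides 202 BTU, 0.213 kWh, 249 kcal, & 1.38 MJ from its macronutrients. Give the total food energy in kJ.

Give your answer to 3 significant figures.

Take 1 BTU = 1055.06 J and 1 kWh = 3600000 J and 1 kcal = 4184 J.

3400 kJ

202 BTU × 1055.06 = 213122 J
0.213 kWh × 3600000 = 766800 J
249 kcal × 4184 = 1.04182×10⁶ J
1.38 MJ × 1000000 = 1.38×10⁶ J
Sum: 213122 + 766800 + 1.04182×10⁶ + 1.38×10⁶ = 3.40174×10⁶ J
In kJ: 3.40174×10⁶ / 1000 = 3401.74 kJ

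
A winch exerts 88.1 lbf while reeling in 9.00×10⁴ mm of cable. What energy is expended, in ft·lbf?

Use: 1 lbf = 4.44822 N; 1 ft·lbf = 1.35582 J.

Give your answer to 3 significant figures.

2.60×10⁴ ft·lbf

88.1 lbf × 4.44822 → 391.888 N
9.00×10⁴ mm × 0.001 → 90 m
W = F × d = 391.888 N × 90 m = 35269.9 J
35269.9 J ÷ (1.35582 J/ft·lbf) = 26013.7 ft·lbf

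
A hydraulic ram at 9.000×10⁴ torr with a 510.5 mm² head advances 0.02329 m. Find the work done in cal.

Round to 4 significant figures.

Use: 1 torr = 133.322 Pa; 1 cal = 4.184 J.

9.000×10⁴ torr → 1.1999×10⁷ Pa
510.5 mm² → 5.105×10⁻⁴ m²
F = P × A = 1.1999×10⁷ × 5.105×10⁻⁴ = 6125.49 N
W = F × d = 6125.49 × 0.02329 = 142.663 J
In cal: 142.663 / 4.184 = 34.0973 cal

34.10 cal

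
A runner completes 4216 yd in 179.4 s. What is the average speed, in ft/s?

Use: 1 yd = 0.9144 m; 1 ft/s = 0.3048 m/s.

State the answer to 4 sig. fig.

4216 yd × 0.9144 = 3855.11 m
v = d / t = 3855.11 m / 179.4 s = 21.4889 m/s
21.4889 m/s ÷ (0.3048 m/s/ft/s) = 70.5016 ft/s

70.50 ft/s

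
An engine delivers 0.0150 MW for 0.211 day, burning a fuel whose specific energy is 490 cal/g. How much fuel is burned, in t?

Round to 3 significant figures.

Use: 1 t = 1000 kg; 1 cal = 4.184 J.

0.0150 MW → 15000 W
0.211 day → 18230.4 s
E = P × t = 15000 × 18230.4 = 2.73456×10⁸ J
490 cal/g → 2.05016×10⁶ J/kg
m = E / e_s = 2.73456×10⁸ / 2.05016×10⁶ = 133.383 kg
In t: 133.383 / 1000 = 0.133383 t

0.133 t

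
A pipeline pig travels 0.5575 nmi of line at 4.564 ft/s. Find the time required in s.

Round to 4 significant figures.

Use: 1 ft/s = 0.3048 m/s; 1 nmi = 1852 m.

0.5575 nmi × 1852 = 1032.49 m
4.564 ft/s × 0.3048 = 1.39111 m/s
t = d / v = 1032.49 m / 1.39111 m/s = 742.206 s

742.2 s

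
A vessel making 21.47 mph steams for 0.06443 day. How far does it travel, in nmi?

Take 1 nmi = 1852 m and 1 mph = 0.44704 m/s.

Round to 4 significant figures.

28.85 nmi

21.47 mph × 0.44704 → 9.59795 m/s
0.06443 day × 86400 → 5566.75 s
d = v × t = 9.59795 m/s × 5566.75 s = 53429.4 m
53429.4 m ÷ (1852 m/nmi) = 28.8496 nmi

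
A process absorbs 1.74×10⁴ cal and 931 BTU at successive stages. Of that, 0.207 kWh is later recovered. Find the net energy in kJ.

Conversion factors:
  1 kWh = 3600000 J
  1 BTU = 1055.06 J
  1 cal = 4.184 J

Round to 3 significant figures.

310 kJ

1.74×10⁴ cal × 4.184 = 72801.6 J
931 BTU × 1055.06 = 982261 J
0.207 kWh × 3600000 = 745200 J
Sum: 72801.6 + 982261 − 745200 = 309863 J
In kJ: 309863 / 1000 = 309.863 kJ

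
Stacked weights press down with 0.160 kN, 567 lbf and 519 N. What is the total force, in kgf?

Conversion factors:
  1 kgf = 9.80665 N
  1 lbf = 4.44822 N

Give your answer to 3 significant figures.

0.160 kN × 1000 → 160 N
567 lbf × 4.44822 → 2522.14 N
519 N (already N)
Total: 160 + 2522.14 + 519 = 3201.14 N
In kgf: 3201.14 / 9.80665 = 326.425 kgf

326 kgf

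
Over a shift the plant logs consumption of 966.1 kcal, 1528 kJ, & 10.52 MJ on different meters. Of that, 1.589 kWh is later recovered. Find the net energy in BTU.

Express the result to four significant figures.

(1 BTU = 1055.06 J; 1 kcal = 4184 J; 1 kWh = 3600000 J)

9829 BTU

966.1 kcal × 4184 → 4.04216×10⁶ J
1528 kJ × 1000 → 1.528×10⁶ J
10.52 MJ × 1000000 → 1.052×10⁷ J
1.589 kWh × 3600000 → 5.7204×10⁶ J
Result: 4.04216×10⁶ + 1.528×10⁶ + 1.052×10⁷ − 5.7204×10⁶ = 1.03698×10⁷ J
In BTU: 1.03698×10⁷ / 1055.06 = 9828.64 BTU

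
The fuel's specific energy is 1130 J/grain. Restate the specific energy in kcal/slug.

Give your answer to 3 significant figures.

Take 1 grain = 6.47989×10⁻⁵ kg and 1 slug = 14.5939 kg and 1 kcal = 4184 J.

1130 J/grain ÷ 6.47989×10⁻⁵ kg/grain = 1.74386×10⁷ J/kg
1.74386×10⁷ J/kg ÷ 4184 J/kcal × 14.5939 kg/slug = 60826.3 kcal/slug

6.08×10⁴ kcal/slug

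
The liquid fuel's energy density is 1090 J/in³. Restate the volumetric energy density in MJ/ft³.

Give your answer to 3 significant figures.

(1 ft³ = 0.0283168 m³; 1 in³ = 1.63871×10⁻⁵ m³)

1.88 MJ/ft³

1090 J/in³ ÷ 1.63871×10⁻⁵ m³/in³ = 6.65157×10⁷ J/m³
6.65157×10⁷ J/m³ ÷ 1000000 J/MJ × 0.0283168 m³/ft³ = 1.88351 MJ/ft³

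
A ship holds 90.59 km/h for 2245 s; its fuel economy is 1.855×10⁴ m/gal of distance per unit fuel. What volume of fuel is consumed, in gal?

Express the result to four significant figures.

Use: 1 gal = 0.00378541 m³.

90.59 km/h → 25.1639 m/s
d = v × t = 25.1639 × 2245 = 56493 m
1.855×10⁴ m/gal → 4.90039×10⁶ m/m³
V = d / (distance per unit fuel) = 56493 / 4.90039×10⁶ = 0.0115283 m³
In gal: 0.0115283 / 0.00378541 = 3.04546 gal

3.045 gal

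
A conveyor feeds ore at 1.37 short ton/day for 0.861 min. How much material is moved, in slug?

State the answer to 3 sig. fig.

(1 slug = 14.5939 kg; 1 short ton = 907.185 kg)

0.0509 slug

1.37 short ton/day → 0.0143848 kg/s
0.861 min → 51.66 s
m = ṁ × t = 0.0143848 × 51.66 = 0.743119 kg
In slug: 0.743119 / 14.5939 = 0.0509198 slug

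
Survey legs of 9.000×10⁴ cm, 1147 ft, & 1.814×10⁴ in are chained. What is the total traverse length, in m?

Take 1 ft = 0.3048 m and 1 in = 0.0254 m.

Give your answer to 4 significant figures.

9.000×10⁴ cm × 0.01 = 900 m
1147 ft × 0.3048 = 349.606 m
1.814×10⁴ in × 0.0254 = 460.756 m
Combined: 900 + 349.606 + 460.756 = 1710.36 m

1710 m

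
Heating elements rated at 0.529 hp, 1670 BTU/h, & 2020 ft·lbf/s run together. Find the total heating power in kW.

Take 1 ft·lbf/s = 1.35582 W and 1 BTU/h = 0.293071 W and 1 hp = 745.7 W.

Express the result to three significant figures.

3.62 kW

0.529 hp × 745.7 = 394.475 W
1670 BTU/h × 0.293071 = 489.429 W
2020 ft·lbf/s × 1.35582 = 2738.76 W
Total: 394.475 + 489.429 + 2738.76 = 3622.66 W
In kW: 3622.66 / 1000 = 3.62266 kW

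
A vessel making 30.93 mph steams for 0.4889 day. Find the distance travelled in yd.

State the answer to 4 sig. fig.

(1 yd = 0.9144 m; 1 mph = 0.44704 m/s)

6.387×10⁵ yd

30.93 mph × 0.44704 = 13.8269 m/s
0.4889 day × 86400 = 42241 s
d = v × t = 13.8269 m/s × 42241 s = 584062 m
584062 m ÷ (0.9144 m/yd) = 638738 yd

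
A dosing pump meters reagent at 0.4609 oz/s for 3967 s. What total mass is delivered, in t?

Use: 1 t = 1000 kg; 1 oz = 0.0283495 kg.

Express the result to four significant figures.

0.4609 oz/s → 0.0130663 kg/s
m = ṁ × t = 0.0130663 × 3967 = 51.834 kg
In t: 51.834 / 1000 = 0.051834 t

0.05183 t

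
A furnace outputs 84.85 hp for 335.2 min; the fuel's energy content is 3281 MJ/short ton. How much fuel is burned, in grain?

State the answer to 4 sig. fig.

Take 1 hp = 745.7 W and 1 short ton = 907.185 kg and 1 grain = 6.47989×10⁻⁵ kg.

84.85 hp → 63272.6 W
335.2 min → 20112 s
E = P × t = 63272.6 × 20112 = 1.27254×10⁹ J
3281 MJ/short ton → 3.61668×10⁶ J/kg
m = E / e_s = 1.27254×10⁹ / 3.61668×10⁶ = 351.853 kg
In grain: 351.853 / 6.47989×10⁻⁵ = 5.42992×10⁶ grain

5.430×10⁶ grain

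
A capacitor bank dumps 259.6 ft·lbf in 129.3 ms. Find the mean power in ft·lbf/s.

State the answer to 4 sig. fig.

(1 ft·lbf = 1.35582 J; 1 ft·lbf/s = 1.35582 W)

259.6 ft·lbf × 1.35582 = 351.971 J
129.3 ms × 0.001 = 0.1293 s
P = E / t = 351.971 J / 0.1293 s = 2722.13 W
2722.13 W ÷ (1.35582 W/ft·lbf/s) = 2007.74 ft·lbf/s

2008 ft·lbf/s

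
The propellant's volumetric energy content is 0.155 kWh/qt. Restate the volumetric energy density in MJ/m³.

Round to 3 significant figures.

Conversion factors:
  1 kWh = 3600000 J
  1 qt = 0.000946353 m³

0.155 kWh/qt × 3600000 J/kWh ÷ 0.000946353 m³/qt = 5.89632×10⁸ J/m³
5.89632×10⁸ J/m³ ÷ 1000000 J/MJ = 589.632 MJ/m³

590 MJ/m³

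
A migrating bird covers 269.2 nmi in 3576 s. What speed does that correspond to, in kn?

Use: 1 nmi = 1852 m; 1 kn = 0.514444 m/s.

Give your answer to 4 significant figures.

269.2 nmi × 1852 → 498558 m
v = d / t = 498558 m / 3576 s = 139.418 m/s
139.418 m/s ÷ (0.514444 m/s/kn) = 271.007 kn

271.0 kn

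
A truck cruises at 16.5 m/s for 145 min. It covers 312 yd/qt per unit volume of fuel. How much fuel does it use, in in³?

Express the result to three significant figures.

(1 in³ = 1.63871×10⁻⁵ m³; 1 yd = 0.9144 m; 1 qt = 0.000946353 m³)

145 min → 8700 s
d = v × t = 16.5 × 8700 = 143550 m
312 yd/qt → 301466 m/m³
V = d / (distance per unit fuel) = 143550 / 301466 = 0.476173 m³
In in³: 0.476173 / 1.63871×10⁻⁵ = 29057.8 in³

2.91×10⁴ in³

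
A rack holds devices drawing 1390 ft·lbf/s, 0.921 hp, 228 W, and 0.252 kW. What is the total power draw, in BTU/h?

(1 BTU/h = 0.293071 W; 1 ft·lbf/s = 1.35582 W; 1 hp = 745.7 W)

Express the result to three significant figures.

1390 ft·lbf/s × 1.35582 → 1884.59 W
0.921 hp × 745.7 → 686.79 W
228 W (already W)
0.252 kW × 1000 → 252 W
Sum: 1884.59 + 686.79 + 228 + 252 = 3051.38 W
In BTU/h: 3051.38 / 0.293071 = 10411.7 BTU/h

1.04×10⁴ BTU/h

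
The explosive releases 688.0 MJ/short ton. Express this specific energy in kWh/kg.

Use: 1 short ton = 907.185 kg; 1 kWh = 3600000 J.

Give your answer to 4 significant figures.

0.2107 kWh/kg

688.0 MJ/short ton × 1000000 J/MJ ÷ 907.185 kg/short ton = 758390 J/kg
758390 J/kg ÷ 3600000 J/kWh = 0.210664 kWh/kg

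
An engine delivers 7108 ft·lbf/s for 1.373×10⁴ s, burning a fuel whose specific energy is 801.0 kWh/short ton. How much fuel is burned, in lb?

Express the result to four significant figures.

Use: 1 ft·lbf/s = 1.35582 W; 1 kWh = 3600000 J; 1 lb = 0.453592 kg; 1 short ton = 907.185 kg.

91.77 lb

7108 ft·lbf/s → 9637.17 W
E = P × t = 9637.17 × 13730 = 1.32318×10⁸ J
801.0 kWh/short ton → 3.17862×10⁶ J/kg
m = E / e_s = 1.32318×10⁸ / 3.17862×10⁶ = 41.6275 kg
In lb: 41.6275 / 0.453592 = 91.773 lb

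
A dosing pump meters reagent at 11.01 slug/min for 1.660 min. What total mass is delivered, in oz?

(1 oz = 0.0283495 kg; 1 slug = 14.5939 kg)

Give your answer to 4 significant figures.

11.01 slug/min → 2.67798 kg/s
1.660 min → 99.6 s
m = ṁ × t = 2.67798 × 99.6 = 266.727 kg
In oz: 266.727 / 0.0283495 = 9408.53 oz

9409 oz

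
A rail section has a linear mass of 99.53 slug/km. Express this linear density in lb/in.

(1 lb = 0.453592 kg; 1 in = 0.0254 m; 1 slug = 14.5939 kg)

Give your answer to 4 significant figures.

0.08134 lb/in

99.53 slug/km × 14.5939 kg/slug ÷ 1000 m/km = 1.45253 kg/m
1.45253 kg/m ÷ 0.453592 kg/lb × 0.0254 m/in = 0.081338 lb/in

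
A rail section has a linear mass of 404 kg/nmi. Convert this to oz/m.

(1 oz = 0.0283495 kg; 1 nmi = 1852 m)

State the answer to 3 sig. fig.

404 kg/nmi ÷ 1852 m/nmi = 0.218143 kg/m
0.218143 kg/m ÷ 0.0283495 kg/oz = 7.69477 oz/m

7.69 oz/m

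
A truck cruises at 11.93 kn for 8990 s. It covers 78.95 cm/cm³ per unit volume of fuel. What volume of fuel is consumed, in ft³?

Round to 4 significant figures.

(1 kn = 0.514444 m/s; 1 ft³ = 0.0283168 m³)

11.93 kn → 6.13732 m/s
d = v × t = 6.13732 × 8990 = 55174.5 m
78.95 cm/cm³ → 789500 m/m³
V = d / (distance per unit fuel) = 55174.5 / 789500 = 0.0698854 m³
In ft³: 0.0698854 / 0.0283168 = 2.46798 ft³

2.468 ft³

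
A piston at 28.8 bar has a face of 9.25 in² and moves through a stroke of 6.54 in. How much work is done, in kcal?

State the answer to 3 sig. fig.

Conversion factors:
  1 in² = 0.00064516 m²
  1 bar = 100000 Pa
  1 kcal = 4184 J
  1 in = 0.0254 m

28.8 bar → 2.88×10⁶ Pa
9.25 in² → 0.00596773 m²
F = P × A = 2.88×10⁶ × 0.00596773 = 17187.1 N
6.54 in → 0.166116 m
W = F × d = 17187.1 × 0.166116 = 2855.05 J
In kcal: 2855.05 / 4184 = 0.682373 kcal

0.682 kcal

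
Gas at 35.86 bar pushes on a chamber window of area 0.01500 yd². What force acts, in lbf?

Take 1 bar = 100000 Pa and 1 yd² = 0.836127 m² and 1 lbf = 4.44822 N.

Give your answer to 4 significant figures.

1.011×10⁴ lbf

35.86 bar × 100000 = 3.586×10⁶ Pa
0.01500 yd² × 0.836127 = 0.0125419 m²
F = P × A = 3.586×10⁶ Pa × 0.0125419 m² = 44975.3 N
44975.3 N ÷ (4.44822 N/lbf) = 10110.9 lbf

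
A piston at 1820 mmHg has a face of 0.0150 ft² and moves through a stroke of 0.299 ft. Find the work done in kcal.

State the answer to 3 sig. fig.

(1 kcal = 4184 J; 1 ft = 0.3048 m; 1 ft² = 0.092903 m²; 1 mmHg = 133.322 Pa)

0.00737 kcal

1820 mmHg → 242646 Pa
0.0150 ft² → 0.00139354 m²
F = P × A = 242646 × 0.00139354 = 338.137 N
0.299 ft → 0.0911352 m
W = F × d = 338.137 × 0.0911352 = 30.8162 J
In kcal: 30.8162 / 4184 = 0.00736525 kcal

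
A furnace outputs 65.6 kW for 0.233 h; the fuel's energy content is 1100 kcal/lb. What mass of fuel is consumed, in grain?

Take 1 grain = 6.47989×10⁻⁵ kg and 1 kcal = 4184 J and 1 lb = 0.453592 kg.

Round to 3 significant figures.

8.37×10⁴ grain

65.6 kW → 65600 W
0.233 h → 838.8 s
E = P × t = 65600 × 838.8 = 5.50253×10⁷ J
1100 kcal/lb → 1.01466×10⁷ J/kg
m = E / e_s = 5.50253×10⁷ / 1.01466×10⁷ = 5.42303 kg
In grain: 5.42303 / 6.47989×10⁻⁵ = 83690.2 grain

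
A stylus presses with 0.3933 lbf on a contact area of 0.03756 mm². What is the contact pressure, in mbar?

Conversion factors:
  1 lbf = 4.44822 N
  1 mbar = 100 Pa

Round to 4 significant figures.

0.3933 lbf × 4.44822 = 1.74948 N
0.03756 mm² × 10⁻⁶ = 3.756×10⁻⁸ m²
P = F / A = 1.74948 N / 3.756×10⁻⁸ m² = 4.65783×10⁷ Pa
4.65783×10⁷ Pa ÷ (100 Pa/mbar) = 465783 mbar

4.658×10⁵ mbar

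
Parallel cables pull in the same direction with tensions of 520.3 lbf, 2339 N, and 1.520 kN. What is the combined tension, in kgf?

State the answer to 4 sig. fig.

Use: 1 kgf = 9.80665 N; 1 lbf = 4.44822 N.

629.5 kgf

520.3 lbf × 4.44822 → 2314.41 N
2339 N (already N)
1.520 kN × 1000 → 1520 N
Combined: 2314.41 + 2339 + 1520 = 6173.41 N
In kgf: 6173.41 / 9.80665 = 629.513 kgf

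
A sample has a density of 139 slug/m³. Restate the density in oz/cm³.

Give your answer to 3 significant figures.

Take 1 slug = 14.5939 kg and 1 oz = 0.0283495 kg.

0.0716 oz/cm³

139 slug/m³ × 14.5939 kg/slug = 2028.55 kg/m³
2028.55 kg/m³ ÷ 0.0283495 kg/oz × 10⁻⁶ m³/cm³ = 0.0715551 oz/cm³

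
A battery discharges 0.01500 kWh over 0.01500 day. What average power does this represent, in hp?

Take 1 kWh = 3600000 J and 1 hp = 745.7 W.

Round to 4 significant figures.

0.05588 hp

0.01500 kWh × 3600000 → 54000 J
0.01500 day × 86400 → 1296 s
P = E / t = 54000 J / 1296 s = 41.6667 W
41.6667 W ÷ (745.7 W/hp) = 0.055876 hp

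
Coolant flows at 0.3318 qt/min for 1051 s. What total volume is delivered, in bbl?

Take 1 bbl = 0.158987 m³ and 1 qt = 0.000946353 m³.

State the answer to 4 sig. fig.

0.03460 bbl

0.3318 qt/min → 5.23333×10⁻⁶ m³/s
V = Q × t = 5.23333×10⁻⁶ × 1051 = 0.00550023 m³
In bbl: 0.00550023 / 0.158987 = 0.0345955 bbl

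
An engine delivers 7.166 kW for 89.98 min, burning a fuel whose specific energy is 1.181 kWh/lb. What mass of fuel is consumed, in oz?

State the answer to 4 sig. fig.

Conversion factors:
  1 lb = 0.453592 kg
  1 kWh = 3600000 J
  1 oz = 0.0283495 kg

7.166 kW → 7166 W
89.98 min → 5398.8 s
E = P × t = 7166 × 5398.8 = 3.86878×10⁷ J
1.181 kWh/lb → 9.37318×10⁶ J/kg
m = E / e_s = 3.86878×10⁷ / 9.37318×10⁶ = 4.1275 kg
In oz: 4.1275 / 0.0283495 = 145.593 oz

145.6 oz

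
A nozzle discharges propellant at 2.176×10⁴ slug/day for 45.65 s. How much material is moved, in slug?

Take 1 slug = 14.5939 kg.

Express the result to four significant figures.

11.50 slug

2.176×10⁴ slug/day → 3.6755 kg/s
m = ṁ × t = 3.6755 × 45.65 = 167.787 kg
In slug: 167.787 / 14.5939 = 11.4971 slug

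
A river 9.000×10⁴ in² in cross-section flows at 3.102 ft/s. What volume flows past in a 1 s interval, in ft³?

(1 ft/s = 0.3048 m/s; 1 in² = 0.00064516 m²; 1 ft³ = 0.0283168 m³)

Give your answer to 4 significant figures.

3.102 ft/s × 0.3048 → 0.94549 m/s
9.000×10⁴ in² × 0.00064516 → 58.0644 m²
V = v × A × t = 0.94549 m/s × 58.0644 m² × 1 s = 54.8993 m³
54.8993 m³ ÷ (0.0283168 m³/ft³) = 1938.75 ft³

1939 ft³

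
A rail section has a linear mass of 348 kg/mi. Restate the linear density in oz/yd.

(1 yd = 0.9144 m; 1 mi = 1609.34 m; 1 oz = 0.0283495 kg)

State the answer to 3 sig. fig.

348 kg/mi ÷ 1609.34 m/mi = 0.216238 kg/m
0.216238 kg/m ÷ 0.0283495 kg/oz × 0.9144 m/yd = 6.97466 oz/yd

6.97 oz/yd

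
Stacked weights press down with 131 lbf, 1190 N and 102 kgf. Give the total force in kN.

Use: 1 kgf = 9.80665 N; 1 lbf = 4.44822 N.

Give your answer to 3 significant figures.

2.77 kN

131 lbf × 4.44822 = 582.717 N
1190 N (already N)
102 kgf × 9.80665 = 1000.28 N
Combined: 582.717 + 1190 + 1000.28 = 2773 N
In kN: 2773 / 1000 = 2.773 kN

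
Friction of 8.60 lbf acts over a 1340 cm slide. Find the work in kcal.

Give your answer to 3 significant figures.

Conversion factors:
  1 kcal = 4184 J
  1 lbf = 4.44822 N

0.123 kcal

8.60 lbf × 4.44822 = 38.2547 N
1340 cm × 0.01 = 13.4 m
W = F × d = 38.2547 N × 13.4 m = 512.613 J
512.613 J ÷ (4184 J/kcal) = 0.122517 kcal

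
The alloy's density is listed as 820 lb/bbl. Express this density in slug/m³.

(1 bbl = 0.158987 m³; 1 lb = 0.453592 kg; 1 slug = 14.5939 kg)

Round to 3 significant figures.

160 slug/m³

820 lb/bbl × 0.453592 kg/lb ÷ 0.158987 m³/bbl = 2339.47 kg/m³
2339.47 kg/m³ ÷ 14.5939 kg/slug = 160.305 slug/m³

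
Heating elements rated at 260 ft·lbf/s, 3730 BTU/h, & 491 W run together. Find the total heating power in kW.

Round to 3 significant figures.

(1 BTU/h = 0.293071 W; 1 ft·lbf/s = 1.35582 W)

1.94 kW

260 ft·lbf/s × 1.35582 = 352.513 W
3730 BTU/h × 0.293071 = 1093.15 W
491 W (already W)
Sum: 352.513 + 1093.15 + 491 = 1936.66 W
In kW: 1936.66 / 1000 = 1.93666 kW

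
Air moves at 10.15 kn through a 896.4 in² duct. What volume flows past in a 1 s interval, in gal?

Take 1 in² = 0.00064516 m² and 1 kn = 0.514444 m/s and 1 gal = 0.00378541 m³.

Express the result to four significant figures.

10.15 kn × 0.514444 = 5.22161 m/s
896.4 in² × 0.00064516 = 0.578321 m²
V = v × A × t = 5.22161 m/s × 0.578321 m² × 1 s = 3.01977 m³
3.01977 m³ ÷ (0.00378541 m³/gal) = 797.739 gal

797.7 gal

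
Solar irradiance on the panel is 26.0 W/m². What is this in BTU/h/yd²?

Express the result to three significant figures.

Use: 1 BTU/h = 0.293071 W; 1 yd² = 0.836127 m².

26.0 W/m² is already 26 W/m²
26 W/m² ÷ 0.293071 W/BTU/h × 0.836127 m²/yd² = 74.1776 BTU/h/yd²

74.2 BTU/h/yd²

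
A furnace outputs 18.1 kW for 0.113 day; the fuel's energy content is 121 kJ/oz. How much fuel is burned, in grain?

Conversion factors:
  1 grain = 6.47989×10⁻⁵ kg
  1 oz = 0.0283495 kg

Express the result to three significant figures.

6.39×10⁵ grain

18.1 kW → 18100 W
0.113 day → 9763.2 s
E = P × t = 18100 × 9763.2 = 1.76714×10⁸ J
121 kJ/oz → 4.26815×10⁶ J/kg
m = E / e_s = 1.76714×10⁸ / 4.26815×10⁶ = 41.4029 kg
In grain: 41.4029 / 6.47989×10⁻⁵ = 638944 grain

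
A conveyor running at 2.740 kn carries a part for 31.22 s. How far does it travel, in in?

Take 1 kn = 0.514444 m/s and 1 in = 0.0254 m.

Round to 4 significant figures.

2.740 kn × 0.514444 → 1.40958 m/s
d = v × t = 1.40958 m/s × 31.22 s = 44.0071 m
44.0071 m ÷ (0.0254 m/in) = 1732.56 in

1733 in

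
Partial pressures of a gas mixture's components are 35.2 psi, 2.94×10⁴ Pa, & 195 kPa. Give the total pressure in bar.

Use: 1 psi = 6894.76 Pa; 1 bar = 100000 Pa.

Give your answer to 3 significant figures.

4.67 bar

35.2 psi × 6894.76 = 242696 Pa
2.94×10⁴ Pa (already Pa)
195 kPa × 1000 = 195000 Pa
Sum: 242696 + 29400 + 195000 = 467096 Pa
In bar: 467096 / 100000 = 4.67096 bar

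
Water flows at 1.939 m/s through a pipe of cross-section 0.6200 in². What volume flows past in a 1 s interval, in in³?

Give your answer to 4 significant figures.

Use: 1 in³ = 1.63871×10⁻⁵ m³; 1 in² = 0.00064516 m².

47.33 in³

0.6200 in² × 0.00064516 = 3.99999×10⁻⁴ m²
V = v × A × t = 1.939 m/s × 3.99999×10⁻⁴ m² × 1 s = 7.75598×10⁻⁴ m³
7.75598×10⁻⁴ m³ ÷ (1.63871×10⁻⁵ m³/in³) = 47.3298 in³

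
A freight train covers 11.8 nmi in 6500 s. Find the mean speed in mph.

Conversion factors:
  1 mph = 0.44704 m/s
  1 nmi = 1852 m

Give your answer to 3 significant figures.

7.52 mph

11.8 nmi × 1852 = 21853.6 m
v = d / t = 21853.6 m / 6500 s = 3.36209 m/s
3.36209 m/s ÷ (0.44704 m/s/mph) = 7.52078 mph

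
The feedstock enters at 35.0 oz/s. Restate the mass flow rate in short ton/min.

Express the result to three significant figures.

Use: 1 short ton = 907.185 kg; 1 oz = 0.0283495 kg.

0.0656 short ton/min

35.0 oz/s × 0.0283495 kg/oz = 0.992232 kg/s
0.992232 kg/s ÷ 907.185 kg/short ton × 60 s/min = 0.0656249 short ton/min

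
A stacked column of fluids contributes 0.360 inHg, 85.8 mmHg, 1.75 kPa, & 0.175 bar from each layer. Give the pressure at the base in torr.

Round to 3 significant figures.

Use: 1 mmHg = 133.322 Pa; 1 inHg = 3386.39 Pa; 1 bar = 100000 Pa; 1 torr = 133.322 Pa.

0.360 inHg × 3386.39 = 1219.1 Pa
85.8 mmHg × 133.322 = 11439 Pa
1.75 kPa × 1000 = 1750 Pa
0.175 bar × 100000 = 17500 Pa
Combined: 1219.1 + 11439 + 1750 + 17500 = 31908.1 Pa
In torr: 31908.1 / 133.322 = 239.331 torr

239 torr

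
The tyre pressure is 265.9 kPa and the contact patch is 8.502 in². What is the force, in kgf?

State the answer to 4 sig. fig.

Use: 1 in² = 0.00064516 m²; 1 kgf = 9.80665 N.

148.7 kgf

265.9 kPa × 1000 → 265900 Pa
8.502 in² × 0.00064516 → 0.00548515 m²
F = P × A = 265900 Pa × 0.00548515 m² = 1458.5 N
1458.5 N ÷ (9.80665 N/kgf) = 148.726 kgf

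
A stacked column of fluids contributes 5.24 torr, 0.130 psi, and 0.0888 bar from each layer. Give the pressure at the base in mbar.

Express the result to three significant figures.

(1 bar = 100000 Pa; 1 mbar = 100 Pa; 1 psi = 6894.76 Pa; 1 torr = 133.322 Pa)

5.24 torr × 133.322 = 698.607 Pa
0.130 psi × 6894.76 = 896.319 Pa
0.0888 bar × 100000 = 8880 Pa
Total: 698.607 + 896.319 + 8880 = 10474.9 Pa
In mbar: 10474.9 / 100 = 104.749 mbar

105 mbar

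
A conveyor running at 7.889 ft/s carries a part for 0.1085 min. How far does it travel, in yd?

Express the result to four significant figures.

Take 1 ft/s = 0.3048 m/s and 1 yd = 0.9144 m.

17.12 yd

7.889 ft/s × 0.3048 = 2.40457 m/s
0.1085 min × 60 = 6.51 s
d = v × t = 2.40457 m/s × 6.51 s = 15.6538 m
15.6538 m ÷ (0.9144 m/yd) = 17.1192 yd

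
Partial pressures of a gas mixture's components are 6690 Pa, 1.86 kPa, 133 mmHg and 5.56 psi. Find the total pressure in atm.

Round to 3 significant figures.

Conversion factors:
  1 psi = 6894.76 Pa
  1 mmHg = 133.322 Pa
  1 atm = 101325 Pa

0.638 atm

6690 Pa (already Pa)
1.86 kPa × 1000 → 1860 Pa
133 mmHg × 133.322 → 17731.8 Pa
5.56 psi × 6894.76 → 38334.9 Pa
Combined: 6690 + 1860 + 17731.8 + 38334.9 = 64616.7 Pa
In atm: 64616.7 / 101325 = 0.637717 atm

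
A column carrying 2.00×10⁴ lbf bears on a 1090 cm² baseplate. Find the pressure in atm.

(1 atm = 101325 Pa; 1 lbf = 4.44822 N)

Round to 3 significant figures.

8.06 atm

2.00×10⁴ lbf × 4.44822 → 88964.4 N
1090 cm² × 0.0001 → 0.109 m²
P = F / A = 88964.4 N / 0.109 m² = 816187 Pa
816187 Pa ÷ (101325 Pa/atm) = 8.05514 atm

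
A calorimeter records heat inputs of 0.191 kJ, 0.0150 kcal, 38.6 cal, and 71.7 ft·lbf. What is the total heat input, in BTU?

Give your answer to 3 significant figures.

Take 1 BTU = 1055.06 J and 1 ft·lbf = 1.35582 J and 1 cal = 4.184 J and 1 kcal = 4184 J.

0.191 kJ × 1000 = 191 J
0.0150 kcal × 4184 = 62.76 J
38.6 cal × 4.184 = 161.502 J
71.7 ft·lbf × 1.35582 = 97.2123 J
Sum: 191 + 62.76 + 161.502 + 97.2123 = 512.474 J
In BTU: 512.474 / 1055.06 = 0.48573 BTU

0.486 BTU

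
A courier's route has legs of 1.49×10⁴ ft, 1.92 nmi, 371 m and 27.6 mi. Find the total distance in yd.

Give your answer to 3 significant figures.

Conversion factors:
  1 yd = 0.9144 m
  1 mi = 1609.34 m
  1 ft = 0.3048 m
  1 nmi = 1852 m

1.49×10⁴ ft × 0.3048 = 4541.52 m
1.92 nmi × 1852 = 3555.84 m
371 m (already m)
27.6 mi × 1609.34 = 44417.8 m
Sum: 4541.52 + 3555.84 + 371 + 44417.8 = 52886.2 m
In yd: 52886.2 / 0.9144 = 57837.1 yd

5.78×10⁴ yd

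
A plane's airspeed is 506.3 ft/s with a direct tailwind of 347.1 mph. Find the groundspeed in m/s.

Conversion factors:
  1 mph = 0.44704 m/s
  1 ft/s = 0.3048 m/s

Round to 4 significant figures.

506.3 ft/s × 0.3048 = 154.32 m/s
347.1 mph × 0.44704 = 155.168 m/s
Combined: 154.32 + 155.168 = 309.488 m/s

309.5 m/s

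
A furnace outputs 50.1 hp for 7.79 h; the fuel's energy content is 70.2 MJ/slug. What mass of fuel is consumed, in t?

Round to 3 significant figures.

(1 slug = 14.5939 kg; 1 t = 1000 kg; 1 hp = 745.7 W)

50.1 hp → 37359.6 W
7.79 h → 28044 s
E = P × t = 37359.6 × 28044 = 1.04771×10⁹ J
70.2 MJ/slug → 4.81023×10⁶ J/kg
m = E / e_s = 1.04771×10⁹ / 4.81023×10⁶ = 217.809 kg
In t: 217.809 / 1000 = 0.217809 t

0.218 t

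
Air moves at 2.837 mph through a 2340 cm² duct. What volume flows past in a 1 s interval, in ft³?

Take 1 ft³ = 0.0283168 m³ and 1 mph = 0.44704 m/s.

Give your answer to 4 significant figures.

2.837 mph × 0.44704 = 1.26825 m/s
2340 cm² × 0.0001 = 0.234 m²
V = v × A × t = 1.26825 m/s × 0.234 m² × 1 s = 0.296771 m³
0.296771 m³ ÷ (0.0283168 m³/ft³) = 10.4804 ft³

10.48 ft³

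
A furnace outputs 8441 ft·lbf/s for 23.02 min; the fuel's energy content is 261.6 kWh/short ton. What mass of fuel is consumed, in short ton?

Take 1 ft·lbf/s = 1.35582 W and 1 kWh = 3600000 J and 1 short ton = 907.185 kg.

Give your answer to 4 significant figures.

8441 ft·lbf/s → 11444.5 W
23.02 min → 1381.2 s
E = P × t = 11444.5 × 1381.2 = 1.58071×10⁷ J
261.6 kWh/short ton → 1.03811×10⁶ J/kg
m = E / e_s = 1.58071×10⁷ / 1.03811×10⁶ = 15.2268 kg
In short ton: 15.2268 / 907.185 = 0.0167847 short ton

0.01678 short ton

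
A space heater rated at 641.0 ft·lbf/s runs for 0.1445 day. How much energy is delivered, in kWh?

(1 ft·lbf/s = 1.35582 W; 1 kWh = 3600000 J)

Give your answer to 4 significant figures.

3.014 kWh

641.0 ft·lbf/s × 1.35582 = 869.081 W
0.1445 day × 86400 = 12484.8 s
E = P × t = 869.081 W × 12484.8 s = 1.08503×10⁷ J
1.08503×10⁷ J ÷ (3600000 J/kWh) = 3.01397 kWh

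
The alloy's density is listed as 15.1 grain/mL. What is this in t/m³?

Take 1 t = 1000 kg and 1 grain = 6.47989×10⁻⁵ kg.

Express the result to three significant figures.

0.978 t/m³

15.1 grain/mL × 6.47989×10⁻⁵ kg/grain ÷ 10⁻⁶ m³/mL = 978.463 kg/m³
978.463 kg/m³ ÷ 1000 kg/t = 0.978463 t/m³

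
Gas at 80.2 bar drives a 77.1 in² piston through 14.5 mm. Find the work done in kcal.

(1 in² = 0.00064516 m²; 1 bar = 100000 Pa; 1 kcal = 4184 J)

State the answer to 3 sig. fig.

80.2 bar → 8.02×10⁶ Pa
77.1 in² → 0.0497418 m²
F = P × A = 8.02×10⁶ × 0.0497418 = 398929 N
14.5 mm → 0.0145 m
W = F × d = 398929 × 0.0145 = 5784.47 J
In kcal: 5784.47 / 4184 = 1.38252 kcal

1.38 kcal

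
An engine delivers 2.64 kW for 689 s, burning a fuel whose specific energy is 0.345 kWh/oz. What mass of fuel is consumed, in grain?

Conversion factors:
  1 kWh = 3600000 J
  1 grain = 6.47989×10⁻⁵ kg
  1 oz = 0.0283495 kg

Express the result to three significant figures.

641 grain

2.64 kW → 2640 W
E = P × t = 2640 × 689 = 1.81896×10⁶ J
0.345 kWh/oz → 4.38103×10⁷ J/kg
m = E / e_s = 1.81896×10⁶ / 4.38103×10⁷ = 0.041519 kg
In grain: 0.041519 / 6.47989×10⁻⁵ = 640.736 grain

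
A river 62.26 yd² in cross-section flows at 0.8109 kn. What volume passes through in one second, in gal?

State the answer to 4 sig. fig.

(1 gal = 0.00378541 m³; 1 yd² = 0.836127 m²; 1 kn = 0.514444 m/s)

5737 gal

0.8109 kn × 0.514444 = 0.417163 m/s
62.26 yd² × 0.836127 = 52.0573 m²
V = v × A × t = 0.417163 m/s × 52.0573 m² × 1 s = 21.7164 m³
21.7164 m³ ÷ (0.00378541 m³/gal) = 5736.87 gal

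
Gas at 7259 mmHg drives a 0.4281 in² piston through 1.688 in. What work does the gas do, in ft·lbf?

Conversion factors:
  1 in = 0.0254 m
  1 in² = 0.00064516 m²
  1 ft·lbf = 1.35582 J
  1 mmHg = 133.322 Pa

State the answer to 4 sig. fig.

8.453 ft·lbf

7259 mmHg → 967784 Pa
0.4281 in² → 2.76193×10⁻⁴ m²
F = P × A = 967784 × 2.76193×10⁻⁴ = 267.295 N
1.688 in → 0.0428752 m
W = F × d = 267.295 × 0.0428752 = 11.4603 J
In ft·lbf: 11.4603 / 1.35582 = 8.45267 ft·lbf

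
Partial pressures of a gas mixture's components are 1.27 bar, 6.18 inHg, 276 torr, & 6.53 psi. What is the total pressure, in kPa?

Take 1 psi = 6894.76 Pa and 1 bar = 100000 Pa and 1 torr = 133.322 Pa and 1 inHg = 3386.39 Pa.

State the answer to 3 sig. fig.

230 kPa

1.27 bar × 100000 = 127000 Pa
6.18 inHg × 3386.39 = 20927.9 Pa
276 torr × 133.322 = 36796.9 Pa
6.53 psi × 6894.76 = 45022.8 Pa
Combined: 127000 + 20927.9 + 36796.9 + 45022.8 = 229748 Pa
In kPa: 229748 / 1000 = 229.748 kPa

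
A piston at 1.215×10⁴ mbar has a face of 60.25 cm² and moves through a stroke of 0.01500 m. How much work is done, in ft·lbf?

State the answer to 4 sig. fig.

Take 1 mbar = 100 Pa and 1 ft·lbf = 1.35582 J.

1.215×10⁴ mbar → 1.215×10⁶ Pa
60.25 cm² → 0.006025 m²
F = P × A = 1.215×10⁶ × 0.006025 = 7320.38 N
W = F × d = 7320.38 × 0.015 = 109.806 J
In ft·lbf: 109.806 / 1.35582 = 80.9886 ft·lbf

80.99 ft·lbf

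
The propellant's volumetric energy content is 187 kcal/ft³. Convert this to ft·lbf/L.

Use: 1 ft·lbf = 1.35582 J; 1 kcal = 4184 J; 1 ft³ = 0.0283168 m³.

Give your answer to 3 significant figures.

187 kcal/ft³ × 4184 J/kcal ÷ 0.0283168 m³/ft³ = 2.76305×10⁷ J/m³
2.76305×10⁷ J/m³ ÷ 1.35582 J/ft·lbf × 0.001 m³/L = 20379.2 ft·lbf/L

2.04×10⁴ ft·lbf/L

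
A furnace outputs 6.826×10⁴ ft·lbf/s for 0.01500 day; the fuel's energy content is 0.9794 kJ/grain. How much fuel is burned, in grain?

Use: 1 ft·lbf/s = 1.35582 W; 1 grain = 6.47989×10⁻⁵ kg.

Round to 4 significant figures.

6.826×10⁴ ft·lbf/s → 92548.3 W
0.01500 day → 1296 s
E = P × t = 92548.3 × 1296 = 1.19943×10⁸ J
0.9794 kJ/grain → 1.51145×10⁷ J/kg
m = E / e_s = 1.19943×10⁸ / 1.51145×10⁷ = 7.93562 kg
In grain: 7.93562 / 6.47989×10⁻⁵ = 122465 grain

1.225×10⁵ grain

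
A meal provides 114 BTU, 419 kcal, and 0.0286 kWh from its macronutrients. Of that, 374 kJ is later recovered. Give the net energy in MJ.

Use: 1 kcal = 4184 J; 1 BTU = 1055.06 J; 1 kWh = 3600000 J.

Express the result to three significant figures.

1.60 MJ

114 BTU × 1055.06 = 120277 J
419 kcal × 4184 = 1.7531×10⁶ J
0.0286 kWh × 3600000 = 102960 J
374 kJ × 1000 = 374000 J
Net: 120277 + 1.7531×10⁶ + 102960 − 374000 = 1.60234×10⁶ J
In MJ: 1.60234×10⁶ / 1000000 = 1.60234 MJ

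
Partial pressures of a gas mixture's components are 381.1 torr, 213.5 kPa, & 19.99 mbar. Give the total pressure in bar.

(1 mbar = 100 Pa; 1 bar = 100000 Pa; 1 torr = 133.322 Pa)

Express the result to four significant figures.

2.663 bar

381.1 torr × 133.322 = 50809 Pa
213.5 kPa × 1000 = 213500 Pa
19.99 mbar × 100 = 1999 Pa
Total: 50809 + 213500 + 1999 = 266308 Pa
In bar: 266308 / 100000 = 2.66308 bar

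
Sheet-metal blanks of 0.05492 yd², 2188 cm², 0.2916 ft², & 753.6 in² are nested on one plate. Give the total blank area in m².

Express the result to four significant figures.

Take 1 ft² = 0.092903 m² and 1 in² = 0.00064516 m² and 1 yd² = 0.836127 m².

0.05492 yd² × 0.836127 → 0.0459201 m²
2188 cm² × 0.0001 → 0.2188 m²
0.2916 ft² × 0.092903 → 0.0270905 m²
753.6 in² × 0.00064516 → 0.486193 m²
Total: 0.0459201 + 0.2188 + 0.0270905 + 0.486193 = 0.778004 m²

0.7780 m²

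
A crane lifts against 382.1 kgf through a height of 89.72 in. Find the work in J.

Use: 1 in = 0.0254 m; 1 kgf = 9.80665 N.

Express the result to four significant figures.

382.1 kgf × 9.80665 → 3747.12 N
89.72 in × 0.0254 → 2.27889 m
W = F × d = 3747.12 N × 2.27889 m = 8539.27 J

8539 J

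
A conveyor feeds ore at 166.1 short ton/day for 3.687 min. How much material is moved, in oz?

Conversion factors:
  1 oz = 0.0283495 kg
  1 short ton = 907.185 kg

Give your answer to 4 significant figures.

1.361×10⁴ oz

166.1 short ton/day → 1.74402 kg/s
3.687 min → 221.22 s
m = ṁ × t = 1.74402 × 221.22 = 385.812 kg
In oz: 385.812 / 0.0283495 = 13609.1 oz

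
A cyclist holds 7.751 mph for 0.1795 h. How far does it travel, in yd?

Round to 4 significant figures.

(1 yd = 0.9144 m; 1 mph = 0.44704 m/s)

2449 yd

7.751 mph × 0.44704 → 3.46501 m/s
0.1795 h × 3600 → 646.2 s
d = v × t = 3.46501 m/s × 646.2 s = 2239.09 m
2239.09 m ÷ (0.9144 m/yd) = 2448.7 yd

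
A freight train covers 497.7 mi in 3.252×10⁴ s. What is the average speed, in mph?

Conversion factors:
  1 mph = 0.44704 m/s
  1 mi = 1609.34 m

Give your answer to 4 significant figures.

55.10 mph

497.7 mi × 1609.34 = 800969 m
v = d / t = 800969 m / 32520 s = 24.63 m/s
24.63 m/s ÷ (0.44704 m/s/mph) = 55.0957 mph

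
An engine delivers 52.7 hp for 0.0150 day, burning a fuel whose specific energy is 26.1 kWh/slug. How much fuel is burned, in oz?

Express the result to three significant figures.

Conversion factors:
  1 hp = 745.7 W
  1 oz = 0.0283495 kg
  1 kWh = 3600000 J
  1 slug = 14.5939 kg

279 oz

52.7 hp → 39298.4 W
0.0150 day → 1296 s
E = P × t = 39298.4 × 1296 = 5.09307×10⁷ J
26.1 kWh/slug → 6.43831×10⁶ J/kg
m = E / e_s = 5.09307×10⁷ / 6.43831×10⁶ = 7.91057 kg
In oz: 7.91057 / 0.0283495 = 279.037 oz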